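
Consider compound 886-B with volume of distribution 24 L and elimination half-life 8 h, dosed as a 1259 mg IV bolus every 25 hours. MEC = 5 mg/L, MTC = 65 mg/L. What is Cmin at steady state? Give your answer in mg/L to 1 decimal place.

6.8 mg/L

τ/t½ = 25/8 ≈ 3.125, so fraction remaining f = (1/2)^(25/8) ≈ 0.1146.
Accumulation ratio R = 1/(1 − f) ≈ 1/0.8854 ≈ 1.1294.
Single-dose peak C₀ = D/Vd = 1259/24 ≈ 52.458 mg/L.
Cmax,ss = C₀/(1 − f) ≈ 52.458/0.8854 ≈ 59.248 mg/L.
One interval later, Cmin,ss = Cmax,ss·e^(−kτ) ≈ 59.248 × 0.1146 ≈ 6.790 mg/L.
Trough 6.8 mg/L vs MEC 5 mg/L: adequate.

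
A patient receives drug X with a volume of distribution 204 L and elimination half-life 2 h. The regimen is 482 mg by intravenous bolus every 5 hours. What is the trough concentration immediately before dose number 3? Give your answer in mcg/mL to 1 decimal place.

f = (1/2)^(τ/t½) = (1/2)^(5/2) ≈ 0.1768.
C₀ = D/Vd = 482/204 ≈ 2.363 mcg/mL.
Before the 3rd dose, 2 doses have been given. Superposition: Cmin = C₀·(f + f²).
≈ 2.363 × (0.1768 + 0.0313) ≈ 2.363 × 0.2081 ≈ 0.492 mcg/mL.

0.5 mcg/mL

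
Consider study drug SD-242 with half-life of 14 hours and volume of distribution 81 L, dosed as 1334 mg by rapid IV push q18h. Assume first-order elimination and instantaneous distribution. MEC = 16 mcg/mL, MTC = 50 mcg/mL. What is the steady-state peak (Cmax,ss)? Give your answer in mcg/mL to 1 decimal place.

27.9 mcg/mL

τ/t½ = 18/14 ≈ 1.2857, so fraction remaining f = (1/2)^(18/14) ≈ 0.4102.
Accumulation ratio R = 1/(1 − f) ≈ 1/0.5898 ≈ 1.6955.
Single-dose peak C₀ = D/Vd = 1334/81 ≈ 16.469 mcg/mL.
Steady-state peak Cmax,ss = C₀·R ≈ 16.469 × 1.6955 ≈ 27.923 mcg/mL.
Peak 27.9 mcg/mL vs MTC 50 mcg/mL: below toxic threshold.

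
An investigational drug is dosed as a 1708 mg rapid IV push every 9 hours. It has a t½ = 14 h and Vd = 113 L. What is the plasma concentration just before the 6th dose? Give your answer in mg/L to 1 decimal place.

f = (1/2)^(τ/t½) = (1/2)^(9/14) ≈ 0.6404.
C₀ = D/Vd = 1708/113 ≈ 15.115 mg/L.
Before the 6th dose, 5 doses have been given. Superposition: Cmin = C₀·(f + f² + … + f^5).
≈ 15.115 × (0.6404 + 0.4101 + 0.2626 + 0.1682 + 0.1077) ≈ 15.115 × 1.5890 ≈ 24.018 mg/L.

24.0 mg/L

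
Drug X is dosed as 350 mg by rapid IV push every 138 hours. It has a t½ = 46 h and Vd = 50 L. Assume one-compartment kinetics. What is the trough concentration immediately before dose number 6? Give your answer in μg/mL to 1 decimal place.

1.0 μg/mL

f = (1/2)^(τ/t½) = (1/2)^(138/46) ≈ 0.1250.
C₀ = D/Vd = 350/50 ≈ 7.000 μg/mL.
Before the 6th dose, 5 doses have been given. Superposition: Cmin = C₀·(f + f² + … + f^5).
≈ 7.000 × (0.1250 + 0.0156 + 0.0020 + 0.0002 + 0.0000) ≈ 7.000 × 0.1428 ≈ 1.000 μg/mL.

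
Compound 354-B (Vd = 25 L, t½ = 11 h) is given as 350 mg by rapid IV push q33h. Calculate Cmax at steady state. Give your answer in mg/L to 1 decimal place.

16.0 mg/L

τ = 33 h = 3 half-lives, so f = (1/2)^3 = 0.125.
Accumulation ratio R = 1/(1 − f) = 1/0.875 = 8/7.
Single-dose peak C₀ = D/Vd = 350/25 = 14 mg/L.
Steady-state peak Cmax,ss = C₀·R = 14 × 8/7 ≈ 16.000 mg/L.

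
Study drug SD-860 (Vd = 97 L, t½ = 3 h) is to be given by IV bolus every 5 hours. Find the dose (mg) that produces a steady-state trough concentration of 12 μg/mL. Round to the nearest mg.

2531 mg

τ/t½ = 5/3 ≈ 1.6667, so f = (1/2)^(5/3) ≈ 0.314980.
Cmin,ss = (D/Vd)·f/(1−f), so D = Cmin,ss·Vd·(1−f)/f.
D = 12 × 97 × (1−f)/f ≈ 12 × 97 × 2.17480 ≈ 2531.47 mg.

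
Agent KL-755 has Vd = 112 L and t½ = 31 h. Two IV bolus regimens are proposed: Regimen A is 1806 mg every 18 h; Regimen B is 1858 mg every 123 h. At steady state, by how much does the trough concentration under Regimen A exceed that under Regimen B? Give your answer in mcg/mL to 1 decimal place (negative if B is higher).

31.4 mcg/mL

Regimen A: f = (1/2)^(18/31) ≈ 0.6687; Cmin,ss = (1806/112)·f/(1−f) ≈ 32.547 mcg/mL.
Regimen B: f = (1/2)^(123/31) ≈ 0.0639; Cmin,ss = (1858/112)·f/(1−f) ≈ 1.132 mcg/mL.
Difference ≈ 32.547 − 1.132 ≈ 31.415 mcg/mL.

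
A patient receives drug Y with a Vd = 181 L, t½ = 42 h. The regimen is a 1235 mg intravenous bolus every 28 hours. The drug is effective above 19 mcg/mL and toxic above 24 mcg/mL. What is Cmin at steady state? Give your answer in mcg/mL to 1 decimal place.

k = ln2/t½ = ln2/42 ≈ 0.016504 h⁻¹; fraction remaining f = e^(−kτ) = e^(−0.016504×28) ≈ 0.6300.
At steady state, accumulation factor R = 1/(1 − e^(−kτ)) ≈ 2.7027.
Single-dose peak C₀ = D/Vd = 1235/181 ≈ 6.823 mcg/mL.
Cmax,ss = C₀/(1 − f) ≈ 6.823/0.3700 ≈ 18.441 mcg/mL.
One interval later, Cmin,ss = Cmax,ss·e^(−kτ) ≈ 18.441 × 0.6300 ≈ 11.618 mcg/mL.
Trough 11.6 mcg/mL vs MEC 19 mcg/mL: subtherapeutic.

11.6 mcg/mL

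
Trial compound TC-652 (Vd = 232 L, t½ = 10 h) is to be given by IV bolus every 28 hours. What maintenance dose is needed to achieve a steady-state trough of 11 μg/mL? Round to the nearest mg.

τ/t½ = 28/10 ≈ 2.8, so f = (1/2)^(28/10) ≈ 0.143587.
Cmin,ss = (D/Vd)·f/(1−f), so D = Cmin,ss·Vd·(1−f)/f.
D = 11 × 232 × (1−f)/f ≈ 11 × 232 × 5.96442 ≈ 15221.20 mg.

15221 mg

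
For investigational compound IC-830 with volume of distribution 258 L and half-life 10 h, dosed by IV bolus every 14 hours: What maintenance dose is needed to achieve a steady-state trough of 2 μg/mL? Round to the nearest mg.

τ/t½ = 14/10 ≈ 1.4, so f = (1/2)^(14/10) ≈ 0.378929.
Cmin,ss = (D/Vd)·f/(1−f), so D = Cmin,ss·Vd·(1−f)/f.
D = 2 × 258 × (1−f)/f ≈ 2 × 258 × 1.63902 ≈ 845.73 mg.

846 mg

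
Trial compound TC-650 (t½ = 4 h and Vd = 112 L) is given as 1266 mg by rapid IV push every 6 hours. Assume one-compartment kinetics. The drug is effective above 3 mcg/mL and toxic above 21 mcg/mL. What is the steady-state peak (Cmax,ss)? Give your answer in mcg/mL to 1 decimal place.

Over one 6-h interval, 6/4 ≈ 1.5 half-lives elapse, leaving f ≈ 0.3536 of each dose.
At steady state, accumulation factor R = 1/(1 − e^(−kτ)) ≈ 1.5470.
Each bolus raises the concentration by D/Vd = 1266/112 ≈ 11.304 mcg/mL.
Steady-state peak Cmax,ss = C₀·R ≈ 11.304 × 1.5470 ≈ 17.487 mcg/mL.
Peak 17.5 mcg/mL vs MTC 21 mcg/mL: below toxic threshold.

17.5 mcg/mL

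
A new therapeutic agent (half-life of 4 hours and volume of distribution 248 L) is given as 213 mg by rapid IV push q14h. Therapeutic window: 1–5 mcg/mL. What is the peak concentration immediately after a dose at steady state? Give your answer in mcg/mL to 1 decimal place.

τ/t½ = 14/4 ≈ 3.5, so fraction remaining f = (1/2)^(14/4) ≈ 0.0884.
Accumulation ratio R = 1/(1 − f) ≈ 1/0.9116 ≈ 1.0970.
Single-dose peak C₀ = D/Vd = 213/248 ≈ 0.859 mcg/mL.
Steady-state peak Cmax,ss = C₀·R ≈ 0.859 × 1.0970 ≈ 0.942 mcg/mL.
Peak 0.9 mcg/mL vs MTC 5 mcg/mL: below toxic threshold.

0.9 mcg/mL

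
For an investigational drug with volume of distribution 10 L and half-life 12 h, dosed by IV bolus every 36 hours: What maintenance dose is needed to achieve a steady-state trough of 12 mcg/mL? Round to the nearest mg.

840 mg

τ/t½ = 36/12 ≈ 3, so f = (1/2)^(36/12) ≈ 0.125000.
Cmin,ss = (D/Vd)·f/(1−f), so D = Cmin,ss·Vd·(1−f)/f.
D = 12 × 10 × (1−f)/f ≈ 12 × 10 × 7.00000 ≈ 840.00 mg.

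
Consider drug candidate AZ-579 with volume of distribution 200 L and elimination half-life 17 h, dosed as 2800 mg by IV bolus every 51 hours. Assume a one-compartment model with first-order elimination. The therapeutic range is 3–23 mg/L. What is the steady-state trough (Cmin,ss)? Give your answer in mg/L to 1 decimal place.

τ = 51 h = 3 half-lives, so f = (1/2)^3 = 0.125.
Accumulation ratio R = 1/(1 − f) = 1/0.875 = 8/7.
Single-dose peak C₀ = D/Vd = 2800/200 = 14 mg/L.
Steady-state peak Cmax,ss = C₀·R = 14 × 8/7 ≈ 16.000 mg/L.
Steady-state trough Cmin,ss = Cmax,ss·f ≈ 16.000 × 0.125 ≈ 2.000 mg/L.
Trough 2.0 mg/L vs MEC 3 mg/L: subtherapeutic.

2.0 mg/L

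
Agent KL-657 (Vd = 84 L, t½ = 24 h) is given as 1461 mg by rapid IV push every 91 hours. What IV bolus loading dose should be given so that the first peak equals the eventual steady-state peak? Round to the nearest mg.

1575 mg

f = (1/2)^(91/24) ≈ 0.072210; accumulation ratio R = 1/(1−f) ≈ 1.07783.
Loading dose to hit Cmax,ss on first dose: D_load = D_maint·R ≈ 1461 × 1.07783 ≈ 1574.71 mg.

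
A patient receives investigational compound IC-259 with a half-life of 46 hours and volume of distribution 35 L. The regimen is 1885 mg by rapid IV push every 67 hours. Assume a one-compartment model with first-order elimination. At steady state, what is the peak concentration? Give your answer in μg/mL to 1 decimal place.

Over one 67-h interval, 67/46 ≈ 1.4565 half-lives elapse, leaving f ≈ 0.3644 of each dose.
At steady state, accumulation factor R = 1/(1 − e^(−kτ)) ≈ 1.5733.
Each bolus raises the concentration by D/Vd = 1885/35 ≈ 53.857 μg/mL.
Steady-state peak Cmax,ss = C₀·R ≈ 53.857 × 1.5733 ≈ 84.733 μg/mL.

84.7 μg/mL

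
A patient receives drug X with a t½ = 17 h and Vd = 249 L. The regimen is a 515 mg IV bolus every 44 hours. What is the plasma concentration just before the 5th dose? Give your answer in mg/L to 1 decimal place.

0.4 mg/L

f = (1/2)^(τ/t½) = (1/2)^(44/17) ≈ 0.1663.
C₀ = D/Vd = 515/249 ≈ 2.068 mg/L.
Before the 5th dose, 4 doses have been given. Superposition: Cmin = C₀·(f + f² + … + f^4).
≈ 2.068 × (0.1663 + 0.0277 + 0.0046 + 0.0008) ≈ 2.068 × 0.1994 ≈ 0.412 mg/L.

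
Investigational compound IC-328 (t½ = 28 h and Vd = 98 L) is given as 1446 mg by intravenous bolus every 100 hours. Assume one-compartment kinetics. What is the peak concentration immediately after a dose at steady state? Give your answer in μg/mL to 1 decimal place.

Over one 100-h interval, 100/28 ≈ 3.5714 half-lives elapse, leaving f ≈ 0.0841 of each dose.
Accumulation ratio R = 1/(1 − f) ≈ 1/0.9159 ≈ 1.0918.
Each bolus raises the concentration by D/Vd = 1446/98 ≈ 14.755 μg/mL.
Steady-state peak Cmax,ss = C₀·R ≈ 14.755 × 1.0918 ≈ 16.110 μg/mL.

16.1 μg/mL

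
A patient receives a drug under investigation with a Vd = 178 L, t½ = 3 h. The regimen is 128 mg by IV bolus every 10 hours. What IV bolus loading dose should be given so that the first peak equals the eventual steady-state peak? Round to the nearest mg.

f = (1/2)^(10/3) ≈ 0.099213; accumulation ratio R = 1/(1−f) ≈ 1.11014.
Loading dose to hit Cmax,ss on first dose: D_load = D_maint·R ≈ 128 × 1.11014 ≈ 142.10 mg.

142 mg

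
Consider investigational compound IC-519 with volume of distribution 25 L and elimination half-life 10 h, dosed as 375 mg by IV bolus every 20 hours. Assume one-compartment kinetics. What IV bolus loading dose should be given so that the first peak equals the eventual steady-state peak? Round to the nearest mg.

500 mg

f = (1/2)^(20/10) ≈ 0.250000; accumulation ratio R = 1/(1−f) ≈ 1.33333.
Loading dose to hit Cmax,ss on first dose: D_load = D_maint·R ≈ 375 × 1.33333 ≈ 500.00 mg.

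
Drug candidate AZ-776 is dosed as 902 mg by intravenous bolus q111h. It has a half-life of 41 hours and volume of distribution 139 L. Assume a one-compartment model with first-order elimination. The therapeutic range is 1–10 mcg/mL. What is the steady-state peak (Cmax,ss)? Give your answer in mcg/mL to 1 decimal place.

7.7 mcg/mL

Over one 111-h interval, 111/41 ≈ 2.7073 half-lives elapse, leaving f ≈ 0.1531 of each dose.
At steady state, accumulation factor R = 1/(1 − e^(−kτ)) ≈ 1.1808.
Each bolus raises the concentration by D/Vd = 902/139 ≈ 6.489 mcg/mL.
Steady-state peak Cmax,ss = C₀·R ≈ 6.489 × 1.1808 ≈ 7.662 mcg/mL.
Peak 7.7 mcg/mL vs MTC 10 mcg/mL: below toxic threshold.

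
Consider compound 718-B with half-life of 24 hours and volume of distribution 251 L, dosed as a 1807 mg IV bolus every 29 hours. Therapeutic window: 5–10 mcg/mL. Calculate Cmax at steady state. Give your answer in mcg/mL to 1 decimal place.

12.7 mcg/mL

Over one 29-h interval, 29/24 ≈ 1.2083 half-lives elapse, leaving f ≈ 0.4328 of each dose.
Accumulation ratio R = 1/(1 − f) ≈ 1/0.5672 ≈ 1.7630.
Each bolus raises the concentration by D/Vd = 1807/251 ≈ 7.199 mcg/mL.
Steady-state peak Cmax,ss = C₀·R ≈ 7.199 × 1.7630 ≈ 12.692 mcg/mL.
Peak 12.7 mcg/mL vs MTC 10 mcg/mL: exceeds toxic threshold.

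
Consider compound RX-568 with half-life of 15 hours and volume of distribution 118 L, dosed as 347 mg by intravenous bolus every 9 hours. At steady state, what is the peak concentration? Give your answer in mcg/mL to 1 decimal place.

8.6 mcg/mL

τ/t½ = 9/15 ≈ 0.6, so fraction remaining f = (1/2)^(9/15) ≈ 0.6598.
At steady state, accumulation factor R = 1/(1 − e^(−kτ)) ≈ 2.9394.
Single-dose peak C₀ = D/Vd = 347/118 ≈ 2.941 mcg/mL.
Steady-state peak Cmax,ss = C₀·R ≈ 2.941 × 2.9394 ≈ 8.645 mcg/mL.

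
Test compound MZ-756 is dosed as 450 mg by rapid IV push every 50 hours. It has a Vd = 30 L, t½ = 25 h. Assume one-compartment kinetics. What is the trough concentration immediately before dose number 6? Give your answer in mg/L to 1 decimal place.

5.0 mg/L

f = (1/2)^(τ/t½) = (1/2)^(50/25) ≈ 0.2500.
C₀ = D/Vd = 450/30 ≈ 15.000 mg/L.
Before the 6th dose, 5 doses have been given. Superposition: Cmin = C₀·(f + f² + … + f^5).
≈ 15.000 × (0.2500 + 0.0625 + 0.0156 + 0.0039 + 0.0010) ≈ 15.000 × 0.3330 ≈ 4.995 mg/L.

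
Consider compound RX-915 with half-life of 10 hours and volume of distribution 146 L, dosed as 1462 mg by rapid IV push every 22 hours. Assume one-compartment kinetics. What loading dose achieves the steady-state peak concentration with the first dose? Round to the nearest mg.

f = (1/2)^(22/10) ≈ 0.217638; accumulation ratio R = 1/(1−f) ≈ 1.27818.
Loading dose to hit Cmax,ss on first dose: D_load = D_maint·R ≈ 1462 × 1.27818 ≈ 1868.70 mg.

1869 mg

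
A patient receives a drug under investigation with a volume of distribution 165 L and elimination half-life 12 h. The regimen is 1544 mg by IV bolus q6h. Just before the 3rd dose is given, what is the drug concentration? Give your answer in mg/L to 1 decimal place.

11.3 mg/L

f = (1/2)^(τ/t½) = (1/2)^(6/12) ≈ 0.7071.
C₀ = D/Vd = 1544/165 ≈ 9.358 mg/L.
Before the 3rd dose, 2 doses have been given. Superposition: Cmin = C₀·(f + f²).
≈ 9.358 × (0.7071 + 0.5000) ≈ 9.358 × 1.2071 ≈ 11.296 mg/L.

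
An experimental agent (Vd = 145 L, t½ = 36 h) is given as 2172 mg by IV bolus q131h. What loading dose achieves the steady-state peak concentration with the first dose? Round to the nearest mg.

2362 mg

f = (1/2)^(131/36) ≈ 0.080276; accumulation ratio R = 1/(1−f) ≈ 1.08728.
Loading dose to hit Cmax,ss on first dose: D_load = D_maint·R ≈ 2172 × 1.08728 ≈ 2361.57 mg.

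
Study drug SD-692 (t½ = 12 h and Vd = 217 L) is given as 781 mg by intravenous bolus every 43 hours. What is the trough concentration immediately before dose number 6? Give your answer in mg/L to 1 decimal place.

f = (1/2)^(τ/t½) = (1/2)^(43/12) ≈ 0.0834.
C₀ = D/Vd = 781/217 ≈ 3.599 mg/L.
Before the 6th dose, 5 doses have been given. Superposition: Cmin = C₀·(f + f² + … + f^5).
≈ 3.599 × (0.0834 + 0.0070 + 0.0006 + 0.0000 + 0.0000) ≈ 3.599 × 0.0910 ≈ 0.328 mg/L.

0.3 mg/L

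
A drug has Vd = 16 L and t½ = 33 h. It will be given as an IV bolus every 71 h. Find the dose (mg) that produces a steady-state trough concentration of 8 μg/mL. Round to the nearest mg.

441 mg

τ/t½ = 71/33 ≈ 2.1515, so f = (1/2)^(71/33) ≈ 0.225076.
Cmin,ss = (D/Vd)·f/(1−f), so D = Cmin,ss·Vd·(1−f)/f.
D = 8 × 16 × (1−f)/f ≈ 8 × 16 × 3.44294 ≈ 440.70 mg.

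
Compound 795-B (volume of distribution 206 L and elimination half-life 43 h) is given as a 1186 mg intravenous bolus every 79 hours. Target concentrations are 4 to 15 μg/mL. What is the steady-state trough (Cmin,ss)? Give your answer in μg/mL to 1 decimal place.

2.2 μg/mL

τ/t½ = 79/43 ≈ 1.8372, so fraction remaining f = (1/2)^(79/43) ≈ 0.2799.
Each bolus raises the concentration by D/Vd = 1186/206 ≈ 5.757 μg/mL.
Steady-state trough Cmin,ss = C₀·f/(1−f) ≈ 5.757 × 0.2799/0.7201 ≈ 2.238 μg/mL.
Trough 2.2 μg/mL vs MEC 4 μg/mL: subtherapeutic.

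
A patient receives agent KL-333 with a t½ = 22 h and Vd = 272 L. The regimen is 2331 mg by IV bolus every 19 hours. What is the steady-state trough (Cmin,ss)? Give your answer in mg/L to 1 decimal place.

10.5 mg/L

τ/t½ = 19/22 ≈ 0.86364, so fraction remaining f = (1/2)^(19/22) ≈ 0.5496.
Single-dose peak C₀ = D/Vd = 2331/272 ≈ 8.570 mg/L.
Steady-state trough Cmin,ss = C₀·f/(1−f) ≈ 8.570 × 0.5496/0.4504 ≈ 10.458 mg/L.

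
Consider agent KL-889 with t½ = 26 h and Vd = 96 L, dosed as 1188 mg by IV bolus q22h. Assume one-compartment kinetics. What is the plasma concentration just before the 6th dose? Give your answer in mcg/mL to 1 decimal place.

14.7 mcg/mL

f = (1/2)^(τ/t½) = (1/2)^(22/26) ≈ 0.5563.
C₀ = D/Vd = 1188/96 ≈ 12.375 mcg/mL.
Before the 6th dose, 5 doses have been given. Superposition: Cmin = C₀·(f + f² + … + f^5).
≈ 12.375 × (0.5563 + 0.3095 + 0.1722 + 0.0958 + 0.0533) ≈ 12.375 × 1.1871 ≈ 14.690 mcg/mL.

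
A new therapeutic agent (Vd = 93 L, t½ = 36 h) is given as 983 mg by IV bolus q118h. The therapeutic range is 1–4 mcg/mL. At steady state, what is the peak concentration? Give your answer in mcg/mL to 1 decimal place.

Over one 118-h interval, 118/36 ≈ 3.2778 half-lives elapse, leaving f ≈ 0.1031 of each dose.
At steady state, accumulation factor R = 1/(1 − e^(−kτ)) ≈ 1.1150.
Each bolus raises the concentration by D/Vd = 983/93 ≈ 10.570 mcg/mL.
Steady-state peak Cmax,ss = C₀·R ≈ 10.570 × 1.1150 ≈ 11.786 mcg/mL.
Peak 11.8 mcg/mL vs MTC 4 mcg/mL: exceeds toxic threshold.

11.8 mcg/mL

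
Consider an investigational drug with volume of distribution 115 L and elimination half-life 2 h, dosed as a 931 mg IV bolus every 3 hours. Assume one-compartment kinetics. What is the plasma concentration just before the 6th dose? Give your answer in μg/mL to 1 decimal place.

4.4 μg/mL

f = (1/2)^(τ/t½) = (1/2)^(3/2) ≈ 0.3536.
C₀ = D/Vd = 931/115 ≈ 8.096 μg/mL.
Before the 6th dose, 5 doses have been given. Superposition: Cmin = C₀·(f + f² + … + f^5).
≈ 8.096 × (0.3536 + 0.1250 + 0.0442 + 0.0156 + 0.0055) ≈ 8.096 × 0.5439 ≈ 4.403 μg/mL.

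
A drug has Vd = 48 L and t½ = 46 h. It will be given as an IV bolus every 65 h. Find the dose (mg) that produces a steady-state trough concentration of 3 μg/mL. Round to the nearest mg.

τ/t½ = 65/46 ≈ 1.413, so f = (1/2)^(65/46) ≈ 0.375519.
Cmin,ss = (D/Vd)·f/(1−f), so D = Cmin,ss·Vd·(1−f)/f.
D = 3 × 48 × (1−f)/f ≈ 3 × 48 × 1.66298 ≈ 239.47 mg.

239 mg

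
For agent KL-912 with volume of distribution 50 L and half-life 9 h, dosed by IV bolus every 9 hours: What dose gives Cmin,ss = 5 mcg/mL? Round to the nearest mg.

250 mg

τ/t½ = 9/9 ≈ 1, so f = (1/2)^(9/9) ≈ 0.500000.
Cmin,ss = (D/Vd)·f/(1−f), so D = Cmin,ss·Vd·(1−f)/f.
D = 5 × 50 × (1−f)/f ≈ 5 × 50 × 1.00000 ≈ 250.00 mg.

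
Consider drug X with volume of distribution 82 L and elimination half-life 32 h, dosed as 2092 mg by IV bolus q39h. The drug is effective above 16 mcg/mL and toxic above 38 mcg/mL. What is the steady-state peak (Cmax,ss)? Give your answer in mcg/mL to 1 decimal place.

44.7 mcg/mL

τ/t½ = 39/32 ≈ 1.2188, so fraction remaining f = (1/2)^(39/32) ≈ 0.4297.
At steady state, accumulation factor R = 1/(1 − e^(−kτ)) ≈ 1.7535.
Single-dose peak C₀ = D/Vd = 2092/82 ≈ 25.512 mcg/mL.
Cmax,ss = C₀/(1 − f) ≈ 25.512/0.5703 ≈ 44.734 mcg/mL.
Peak 44.7 mcg/mL vs MTC 38 mcg/mL: exceeds toxic threshold.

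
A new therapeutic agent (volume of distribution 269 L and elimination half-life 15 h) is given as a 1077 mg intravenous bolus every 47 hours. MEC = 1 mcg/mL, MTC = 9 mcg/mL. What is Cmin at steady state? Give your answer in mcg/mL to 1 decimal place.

Over one 47-h interval, 47/15 ≈ 3.1333 half-lives elapse, leaving f ≈ 0.1140 of each dose.
Accumulation ratio R = 1/(1 − f) ≈ 1/0.8860 ≈ 1.1287.
Each bolus raises the concentration by D/Vd = 1077/269 ≈ 4.004 mcg/mL.
Steady-state peak Cmax,ss = C₀·R ≈ 4.004 × 1.1287 ≈ 4.519 mcg/mL.
One interval later, Cmin,ss = Cmax,ss·e^(−kτ) ≈ 4.519 × 0.1140 ≈ 0.515 mcg/mL.
Trough 0.5 mcg/mL vs MEC 1 mcg/mL: subtherapeutic.

0.5 mcg/mL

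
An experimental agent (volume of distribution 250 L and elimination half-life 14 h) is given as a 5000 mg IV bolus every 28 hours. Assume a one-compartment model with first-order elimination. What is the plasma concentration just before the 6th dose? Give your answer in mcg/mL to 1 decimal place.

6.7 mcg/mL

f = (1/2)^(τ/t½) = (1/2)^(28/14) ≈ 0.2500.
C₀ = D/Vd = 5000/250 ≈ 20.000 mcg/mL.
Before the 6th dose, 5 doses have been given. Superposition: Cmin = C₀·(f + f² + … + f^5).
≈ 20.000 × (0.2500 + 0.0625 + 0.0156 + 0.0039 + 0.0010) ≈ 20.000 × 0.3330 ≈ 6.660 mcg/mL.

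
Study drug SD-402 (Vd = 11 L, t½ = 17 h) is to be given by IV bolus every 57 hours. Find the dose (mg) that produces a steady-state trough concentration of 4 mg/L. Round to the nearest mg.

406 mg

τ/t½ = 57/17 ≈ 3.3529, so f = (1/2)^(57/17) ≈ 0.097873.
Cmin,ss = (D/Vd)·f/(1−f), so D = Cmin,ss·Vd·(1−f)/f.
D = 4 × 11 × (1−f)/f ≈ 4 × 11 × 9.21732 ≈ 405.56 mg.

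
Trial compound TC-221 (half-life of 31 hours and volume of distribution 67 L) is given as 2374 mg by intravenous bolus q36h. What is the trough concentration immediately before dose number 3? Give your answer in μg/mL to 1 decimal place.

f = (1/2)^(τ/t½) = (1/2)^(36/31) ≈ 0.4471.
C₀ = D/Vd = 2374/67 ≈ 35.433 μg/mL.
Before the 3rd dose, 2 doses have been given. Superposition: Cmin = C₀·(f + f²).
≈ 35.433 × (0.4471 + 0.1999) ≈ 35.433 × 0.6470 ≈ 22.925 μg/mL.

22.9 μg/mL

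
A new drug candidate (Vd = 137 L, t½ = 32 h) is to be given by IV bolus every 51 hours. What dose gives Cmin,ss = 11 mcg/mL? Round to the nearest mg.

3042 mg

τ/t½ = 51/32 ≈ 1.5938, so f = (1/2)^(51/32) ≈ 0.331309.
Cmin,ss = (D/Vd)·f/(1−f), so D = Cmin,ss·Vd·(1−f)/f.
D = 11 × 137 × (1−f)/f ≈ 11 × 137 × 2.01833 ≈ 3041.62 mg.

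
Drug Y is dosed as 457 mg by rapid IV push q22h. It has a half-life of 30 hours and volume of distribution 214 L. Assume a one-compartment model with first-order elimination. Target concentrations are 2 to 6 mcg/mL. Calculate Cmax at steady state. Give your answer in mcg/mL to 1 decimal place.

5.4 mcg/mL

Over one 22-h interval, 22/30 ≈ 0.73333 half-lives elapse, leaving f ≈ 0.6015 of each dose.
At steady state, accumulation factor R = 1/(1 − e^(−kτ)) ≈ 2.5094.
Single-dose peak C₀ = D/Vd = 457/214 ≈ 2.136 mcg/mL.
Cmax,ss = C₀/(1 − f) ≈ 2.136/0.3985 ≈ 5.360 mcg/mL.
Peak 5.4 mcg/mL vs MTC 6 mcg/mL: below toxic threshold.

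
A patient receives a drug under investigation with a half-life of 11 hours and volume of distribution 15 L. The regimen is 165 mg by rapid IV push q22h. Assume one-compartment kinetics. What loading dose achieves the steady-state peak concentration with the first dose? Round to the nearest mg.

220 mg

f = (1/2)^(22/11) ≈ 0.250000; accumulation ratio R = 1/(1−f) ≈ 1.33333.
Loading dose to hit Cmax,ss on first dose: D_load = D_maint·R ≈ 165 × 1.33333 ≈ 220.00 mg.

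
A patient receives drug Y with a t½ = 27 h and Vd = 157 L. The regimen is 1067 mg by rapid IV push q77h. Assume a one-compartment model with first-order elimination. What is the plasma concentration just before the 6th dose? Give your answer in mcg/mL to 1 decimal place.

1.1 mcg/mL

f = (1/2)^(τ/t½) = (1/2)^(77/27) ≈ 0.1385.
C₀ = D/Vd = 1067/157 ≈ 6.796 mcg/mL.
Before the 6th dose, 5 doses have been given. Superposition: Cmin = C₀·(f + f² + … + f^5).
≈ 6.796 × (0.1385 + 0.0192 + 0.0027 + 0.0004 + 0.0001) ≈ 6.796 × 0.1609 ≈ 1.093 mcg/mL.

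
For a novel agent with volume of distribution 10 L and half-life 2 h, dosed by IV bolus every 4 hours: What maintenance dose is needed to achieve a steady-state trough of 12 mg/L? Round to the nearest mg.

τ/t½ = 4/2 ≈ 2, so f = (1/2)^(4/2) ≈ 0.250000.
Cmin,ss = (D/Vd)·f/(1−f), so D = Cmin,ss·Vd·(1−f)/f.
D = 12 × 10 × (1−f)/f ≈ 12 × 10 × 3.00000 ≈ 360.00 mg.

360 mg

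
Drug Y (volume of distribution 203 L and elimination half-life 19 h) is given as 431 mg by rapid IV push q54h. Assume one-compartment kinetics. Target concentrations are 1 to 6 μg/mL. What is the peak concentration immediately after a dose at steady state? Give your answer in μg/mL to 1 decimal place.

2.5 μg/mL

τ/t½ = 54/19 ≈ 2.8421, so fraction remaining f = (1/2)^(54/19) ≈ 0.1395.
At steady state, accumulation factor R = 1/(1 − e^(−kτ)) ≈ 1.1621.
Each bolus raises the concentration by D/Vd = 431/203 ≈ 2.123 μg/mL.
Steady-state peak Cmax,ss = C₀·R ≈ 2.123 × 1.1621 ≈ 2.467 μg/mL.
Peak 2.5 μg/mL vs MTC 6 μg/mL: below toxic threshold.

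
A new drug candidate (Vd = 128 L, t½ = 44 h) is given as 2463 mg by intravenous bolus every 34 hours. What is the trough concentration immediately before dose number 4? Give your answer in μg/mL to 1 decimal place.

f = (1/2)^(τ/t½) = (1/2)^(34/44) ≈ 0.5853.
C₀ = D/Vd = 2463/128 ≈ 19.242 μg/mL.
Before the 4th dose, 3 doses have been given. Superposition: Cmin = C₀·(f + f² + … + f^3).
≈ 19.242 × (0.5853 + 0.3426 + 0.2005) ≈ 19.242 × 1.1284 ≈ 21.713 μg/mL.

21.7 μg/mL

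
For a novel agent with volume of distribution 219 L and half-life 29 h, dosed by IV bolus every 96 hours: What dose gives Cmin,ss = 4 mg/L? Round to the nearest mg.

τ/t½ = 96/29 ≈ 3.3103, so f = (1/2)^(96/29) ≈ 0.100806.
Cmin,ss = (D/Vd)·f/(1−f), so D = Cmin,ss·Vd·(1−f)/f.
D = 4 × 219 × (1−f)/f ≈ 4 × 219 × 8.92004 ≈ 7813.96 mg.

7814 mg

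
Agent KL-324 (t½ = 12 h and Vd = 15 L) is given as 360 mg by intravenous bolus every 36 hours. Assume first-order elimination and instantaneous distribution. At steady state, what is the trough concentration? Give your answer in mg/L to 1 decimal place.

3.4 mg/L

The dosing interval is 3 half-lives, so f = 2^(−3) = 0.125.
Accumulation ratio R = 1/(1 − f) = 1/0.875 = 8/7.
Single-dose peak C₀ = D/Vd = 360/15 = 24 mg/L.
Steady-state peak Cmax,ss = C₀·R = 24 × 8/7 ≈ 27.429 mg/L.
Steady-state trough Cmin,ss = Cmax,ss·f ≈ 27.429 × 0.125 ≈ 3.429 mg/L.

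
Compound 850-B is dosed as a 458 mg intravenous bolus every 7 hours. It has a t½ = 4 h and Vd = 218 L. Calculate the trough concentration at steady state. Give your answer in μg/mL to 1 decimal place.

0.9 μg/mL

Over one 7-h interval, 7/4 ≈ 1.75 half-lives elapse, leaving f ≈ 0.2973 of each dose.
Single-dose peak C₀ = D/Vd = 458/218 ≈ 2.101 μg/mL.
Steady-state trough Cmin,ss = C₀·f/(1−f) ≈ 2.101 × 0.2973/0.7027 ≈ 0.889 μg/mL.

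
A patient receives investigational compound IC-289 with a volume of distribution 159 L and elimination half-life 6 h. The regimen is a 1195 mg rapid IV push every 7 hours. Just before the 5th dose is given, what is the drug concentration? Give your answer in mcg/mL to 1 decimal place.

5.8 mcg/mL

f = (1/2)^(τ/t½) = (1/2)^(7/6) ≈ 0.4454.
C₀ = D/Vd = 1195/159 ≈ 7.516 mcg/mL.
Before the 5th dose, 4 doses have been given. Superposition: Cmin = C₀·(f + f² + … + f^4).
≈ 7.516 × (0.4454 + 0.1984 + 0.0884 + 0.0394) ≈ 7.516 × 0.7716 ≈ 5.799 mcg/mL.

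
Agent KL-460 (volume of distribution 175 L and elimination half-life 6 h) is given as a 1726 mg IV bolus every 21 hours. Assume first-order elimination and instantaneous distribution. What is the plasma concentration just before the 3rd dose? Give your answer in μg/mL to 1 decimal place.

0.9 μg/mL

f = (1/2)^(τ/t½) = (1/2)^(21/6) ≈ 0.0884.
C₀ = D/Vd = 1726/175 ≈ 9.863 μg/mL.
Before the 3rd dose, 2 doses have been given. Superposition: Cmin = C₀·(f + f²).
≈ 9.863 × (0.0884 + 0.0078) ≈ 9.863 × 0.0962 ≈ 0.949 μg/mL.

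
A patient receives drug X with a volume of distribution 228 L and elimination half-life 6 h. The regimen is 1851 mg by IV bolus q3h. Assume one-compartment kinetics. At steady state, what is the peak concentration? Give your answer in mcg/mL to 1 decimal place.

k = ln2/t½ = ln2/6 ≈ 0.115525 h⁻¹; fraction remaining f = e^(−kτ) = e^(−0.115525×3) ≈ 0.7071.
At steady state, accumulation factor R = 1/(1 − e^(−kτ)) ≈ 3.4141.
Each bolus raises the concentration by D/Vd = 1851/228 ≈ 8.118 mcg/mL.
Cmax,ss = C₀/(1 − f) ≈ 8.118/0.2929 ≈ 27.716 mcg/mL.

27.7 mcg/mL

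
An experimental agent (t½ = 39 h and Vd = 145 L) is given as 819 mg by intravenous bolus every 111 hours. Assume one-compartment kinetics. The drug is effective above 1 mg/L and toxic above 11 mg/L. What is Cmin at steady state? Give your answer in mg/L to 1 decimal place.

0.9 mg/L

Over one 111-h interval, 111/39 ≈ 2.8462 half-lives elapse, leaving f ≈ 0.1391 of each dose.
Accumulation ratio R = 1/(1 − f) ≈ 1/0.8609 ≈ 1.1616.
Single-dose peak C₀ = D/Vd = 819/145 ≈ 5.648 mg/L.
Cmax,ss = C₀/(1 − f) ≈ 5.648/0.8609 ≈ 6.561 mg/L.
One interval later, Cmin,ss = Cmax,ss·e^(−kτ) ≈ 6.561 × 0.1391 ≈ 0.913 mg/L.
Trough 0.9 mg/L vs MEC 1 mg/L: subtherapeutic.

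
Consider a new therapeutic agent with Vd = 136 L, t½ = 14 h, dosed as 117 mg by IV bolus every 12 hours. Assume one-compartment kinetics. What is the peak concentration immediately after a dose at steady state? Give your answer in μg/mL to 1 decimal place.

1.9 μg/mL

τ/t½ = 12/14 ≈ 0.85714, so fraction remaining f = (1/2)^(12/14) ≈ 0.5520.
Accumulation ratio R = 1/(1 − f) ≈ 1/0.4480 ≈ 2.2321.
Single-dose peak C₀ = D/Vd = 117/136 ≈ 0.860 μg/mL.
Cmax,ss = C₀/(1 − f) ≈ 0.860/0.4480 ≈ 1.920 μg/mL.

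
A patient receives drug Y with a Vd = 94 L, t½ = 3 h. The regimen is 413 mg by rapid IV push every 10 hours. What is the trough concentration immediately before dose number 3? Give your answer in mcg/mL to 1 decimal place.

0.5 mcg/mL

f = (1/2)^(τ/t½) = (1/2)^(10/3) ≈ 0.0992.
C₀ = D/Vd = 413/94 ≈ 4.394 mcg/mL.
Before the 3rd dose, 2 doses have been given. Superposition: Cmin = C₀·(f + f²).
≈ 4.394 × (0.0992 + 0.0098) ≈ 4.394 × 0.1090 ≈ 0.479 mcg/mL.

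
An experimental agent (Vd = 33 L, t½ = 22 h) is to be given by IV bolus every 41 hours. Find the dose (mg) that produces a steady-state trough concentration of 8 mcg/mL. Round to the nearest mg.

697 mg

τ/t½ = 41/22 ≈ 1.8636, so f = (1/2)^(41/22) ≈ 0.274783.
Cmin,ss = (D/Vd)·f/(1−f), so D = Cmin,ss·Vd·(1−f)/f.
D = 8 × 33 × (1−f)/f ≈ 8 × 33 × 2.63924 ≈ 696.76 mg.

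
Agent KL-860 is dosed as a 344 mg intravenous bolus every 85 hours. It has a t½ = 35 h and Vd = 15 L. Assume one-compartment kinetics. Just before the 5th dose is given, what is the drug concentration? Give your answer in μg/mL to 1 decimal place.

f = (1/2)^(τ/t½) = (1/2)^(85/35) ≈ 0.1857.
C₀ = D/Vd = 344/15 ≈ 22.933 μg/mL.
Before the 5th dose, 4 doses have been given. Superposition: Cmin = C₀·(f + f² + … + f^4).
≈ 22.933 × (0.1857 + 0.0345 + 0.0064 + 0.0012) ≈ 22.933 × 0.2278 ≈ 5.224 μg/mL.

5.2 μg/mL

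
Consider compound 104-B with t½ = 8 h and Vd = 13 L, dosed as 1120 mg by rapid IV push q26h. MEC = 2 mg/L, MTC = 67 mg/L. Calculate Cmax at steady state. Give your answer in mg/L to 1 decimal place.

96.3 mg/L

Over one 26-h interval, 26/8 ≈ 3.25 half-lives elapse, leaving f ≈ 0.1051 of each dose.
At steady state, accumulation factor R = 1/(1 − e^(−kτ)) ≈ 1.1174.
Each bolus raises the concentration by D/Vd = 1120/13 ≈ 86.154 mg/L.
Cmax,ss = C₀/(1 − f) ≈ 86.154/0.8949 ≈ 96.272 mg/L.
Peak 96.3 mg/L vs MTC 67 mg/L: exceeds toxic threshold.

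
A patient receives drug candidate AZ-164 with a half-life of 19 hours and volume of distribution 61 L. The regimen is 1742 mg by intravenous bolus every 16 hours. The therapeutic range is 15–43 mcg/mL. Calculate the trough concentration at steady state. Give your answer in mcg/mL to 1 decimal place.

36.0 mcg/mL

Over one 16-h interval, 16/19 ≈ 0.84211 half-lives elapse, leaving f ≈ 0.5578 of each dose.
Accumulation ratio R = 1/(1 − f) ≈ 1/0.4422 ≈ 2.2614.
Each bolus raises the concentration by D/Vd = 1742/61 ≈ 28.557 mcg/mL.
Cmax,ss = C₀/(1 − f) ≈ 28.557/0.4422 ≈ 64.579 mcg/mL.
One interval later, Cmin,ss = Cmax,ss·e^(−kτ) ≈ 64.579 × 0.5578 ≈ 36.022 mcg/mL.
Trough 36.0 mcg/mL vs MEC 15 mcg/mL: adequate.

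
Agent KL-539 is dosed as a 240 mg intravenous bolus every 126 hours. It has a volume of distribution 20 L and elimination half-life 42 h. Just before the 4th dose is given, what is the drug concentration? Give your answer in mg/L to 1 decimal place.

f = (1/2)^(τ/t½) = (1/2)^(126/42) ≈ 0.1250.
C₀ = D/Vd = 240/20 ≈ 12.000 mg/L.
Before the 4th dose, 3 doses have been given. Superposition: Cmin = C₀·(f + f² + … + f^3).
≈ 12.000 × (0.1250 + 0.0156 + 0.0020) ≈ 12.000 × 0.1426 ≈ 1.711 mg/L.

1.7 mg/L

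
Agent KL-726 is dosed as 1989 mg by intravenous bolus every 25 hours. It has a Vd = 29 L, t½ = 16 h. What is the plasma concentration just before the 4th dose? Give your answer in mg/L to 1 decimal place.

f = (1/2)^(τ/t½) = (1/2)^(25/16) ≈ 0.3386.
C₀ = D/Vd = 1989/29 ≈ 68.586 mg/L.
Before the 4th dose, 3 doses have been given. Superposition: Cmin = C₀·(f + f² + … + f^3).
≈ 68.586 × (0.3386 + 0.1146 + 0.0388) ≈ 68.586 × 0.4920 ≈ 33.744 mg/L.

33.7 mg/L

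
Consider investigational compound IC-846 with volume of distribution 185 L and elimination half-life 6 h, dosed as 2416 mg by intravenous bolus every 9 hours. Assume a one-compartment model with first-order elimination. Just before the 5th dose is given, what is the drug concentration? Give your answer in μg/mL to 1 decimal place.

7.0 μg/mL

f = (1/2)^(τ/t½) = (1/2)^(9/6) ≈ 0.3536.
C₀ = D/Vd = 2416/185 ≈ 13.059 μg/mL.
Before the 5th dose, 4 doses have been given. Superposition: Cmin = C₀·(f + f² + … + f^4).
≈ 13.059 × (0.3536 + 0.1250 + 0.0442 + 0.0156) ≈ 13.059 × 0.5384 ≈ 7.031 μg/mL.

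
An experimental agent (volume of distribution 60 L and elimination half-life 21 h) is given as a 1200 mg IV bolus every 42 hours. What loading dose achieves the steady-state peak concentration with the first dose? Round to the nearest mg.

1600 mg

f = (1/2)^(42/21) ≈ 0.250000; accumulation ratio R = 1/(1−f) ≈ 1.33333.
Loading dose to hit Cmax,ss on first dose: D_load = D_maint·R ≈ 1200 × 1.33333 ≈ 1600.00 mg.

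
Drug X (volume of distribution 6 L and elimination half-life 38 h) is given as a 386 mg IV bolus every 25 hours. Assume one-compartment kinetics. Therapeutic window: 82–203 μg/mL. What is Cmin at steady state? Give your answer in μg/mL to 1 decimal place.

111.3 μg/mL

τ/t½ = 25/38 ≈ 0.65789, so fraction remaining f = (1/2)^(25/38) ≈ 0.6338.
Single-dose peak C₀ = D/Vd = 386/6 ≈ 64.333 μg/mL.
Steady-state trough Cmin,ss = C₀·f/(1−f) ≈ 64.333 × 0.6338/0.3662 ≈ 111.344 μg/mL.
Trough 111.3 μg/mL vs MEC 82 μg/mL: adequate.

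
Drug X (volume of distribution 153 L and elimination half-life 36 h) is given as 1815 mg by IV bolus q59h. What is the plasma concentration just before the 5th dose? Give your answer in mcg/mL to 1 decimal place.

5.6 mcg/mL

f = (1/2)^(τ/t½) = (1/2)^(59/36) ≈ 0.3211.
C₀ = D/Vd = 1815/153 ≈ 11.863 mcg/mL.
Before the 5th dose, 4 doses have been given. Superposition: Cmin = C₀·(f + f² + … + f^4).
≈ 11.863 × (0.3211 + 0.1031 + 0.0331 + 0.0106) ≈ 11.863 × 0.4679 ≈ 5.551 mcg/mL.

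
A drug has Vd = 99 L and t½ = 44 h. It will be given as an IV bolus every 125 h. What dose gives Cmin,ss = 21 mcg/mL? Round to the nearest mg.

τ/t½ = 125/44 ≈ 2.8409, so f = (1/2)^(125/44) ≈ 0.139573.
Cmin,ss = (D/Vd)·f/(1−f), so D = Cmin,ss·Vd·(1−f)/f.
D = 21 × 99 × (1−f)/f ≈ 21 × 99 × 6.16471 ≈ 12816.43 mg.

12816 mg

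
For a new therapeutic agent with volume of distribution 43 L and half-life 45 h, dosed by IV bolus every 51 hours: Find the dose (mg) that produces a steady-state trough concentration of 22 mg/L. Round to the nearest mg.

τ/t½ = 51/45 ≈ 1.1333, so f = (1/2)^(51/45) ≈ 0.455861.
Cmin,ss = (D/Vd)·f/(1−f), so D = Cmin,ss·Vd·(1−f)/f.
D = 22 × 43 × (1−f)/f ≈ 22 × 43 × 1.19365 ≈ 1129.19 mg.

1129 mg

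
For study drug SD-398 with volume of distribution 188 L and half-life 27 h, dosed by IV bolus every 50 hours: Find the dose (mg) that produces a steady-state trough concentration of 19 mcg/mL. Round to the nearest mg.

τ/t½ = 50/27 ≈ 1.8519, so f = (1/2)^(50/27) ≈ 0.277037.
Cmin,ss = (D/Vd)·f/(1−f), so D = Cmin,ss·Vd·(1−f)/f.
D = 19 × 188 × (1−f)/f ≈ 19 × 188 × 2.60963 ≈ 9321.60 mg.

9322 mg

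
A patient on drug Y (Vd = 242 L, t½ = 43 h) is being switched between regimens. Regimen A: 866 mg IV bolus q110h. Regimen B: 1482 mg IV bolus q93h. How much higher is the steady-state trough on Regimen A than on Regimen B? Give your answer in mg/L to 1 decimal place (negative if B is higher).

-1.0 mg/L

Regimen A: f = (1/2)^(110/43) ≈ 0.1698; Cmin,ss = (866/242)·f/(1−f) ≈ 0.732 mg/L.
Regimen B: f = (1/2)^(93/43) ≈ 0.2233; Cmin,ss = (1482/242)·f/(1−f) ≈ 1.761 mg/L.
Difference ≈ 0.732 − 1.761 ≈ -1.029 mg/L.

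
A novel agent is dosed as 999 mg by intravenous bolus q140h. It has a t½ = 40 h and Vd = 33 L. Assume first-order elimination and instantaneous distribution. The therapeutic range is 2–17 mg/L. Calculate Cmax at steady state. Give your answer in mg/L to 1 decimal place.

33.2 mg/L

τ/t½ = 140/40 ≈ 3.5, so fraction remaining f = (1/2)^(140/40) ≈ 0.0884.
Accumulation ratio R = 1/(1 − f) ≈ 1/0.9116 ≈ 1.0970.
Single-dose peak C₀ = D/Vd = 999/33 ≈ 30.273 mg/L.
Steady-state peak Cmax,ss = C₀·R ≈ 30.273 × 1.0970 ≈ 33.209 mg/L.
Peak 33.2 mg/L vs MTC 17 mg/L: exceeds toxic threshold.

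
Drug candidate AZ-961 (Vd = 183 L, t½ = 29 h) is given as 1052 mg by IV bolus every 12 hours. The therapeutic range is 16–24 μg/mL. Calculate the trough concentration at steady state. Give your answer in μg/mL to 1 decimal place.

17.3 μg/mL

τ/t½ = 12/29 ≈ 0.41379, so fraction remaining f = (1/2)^(12/29) ≈ 0.7506.
At steady state, accumulation factor R = 1/(1 − e^(−kτ)) ≈ 4.0096.
Single-dose peak C₀ = D/Vd = 1052/183 ≈ 5.749 μg/mL.
Cmax,ss = C₀/(1 − f) ≈ 5.749/0.2494 ≈ 23.051 μg/mL.
One interval later, Cmin,ss = Cmax,ss·e^(−kτ) ≈ 23.051 × 0.7506 ≈ 17.302 μg/mL.
Trough 17.3 μg/mL vs MEC 16 μg/mL: adequate.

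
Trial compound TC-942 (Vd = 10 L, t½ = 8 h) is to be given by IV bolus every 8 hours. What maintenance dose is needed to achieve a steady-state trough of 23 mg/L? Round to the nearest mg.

τ/t½ = 8/8 ≈ 1, so f = (1/2)^(8/8) ≈ 0.500000.
Cmin,ss = (D/Vd)·f/(1−f), so D = Cmin,ss·Vd·(1−f)/f.
D = 23 × 10 × (1−f)/f ≈ 23 × 10 × 1.00000 ≈ 230.00 mg.

230 mg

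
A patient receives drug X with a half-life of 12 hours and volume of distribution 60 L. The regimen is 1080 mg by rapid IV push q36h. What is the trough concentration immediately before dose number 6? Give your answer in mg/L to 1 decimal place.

2.6 mg/L

f = (1/2)^(τ/t½) = (1/2)^(36/12) ≈ 0.1250.
C₀ = D/Vd = 1080/60 ≈ 18.000 mg/L.
Before the 6th dose, 5 doses have been given. Superposition: Cmin = C₀·(f + f² + … + f^5).
≈ 18.000 × (0.1250 + 0.0156 + 0.0020 + 0.0002 + 0.0000) ≈ 18.000 × 0.1428 ≈ 2.570 mg/L.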